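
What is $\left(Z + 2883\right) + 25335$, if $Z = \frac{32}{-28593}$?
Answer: $\frac{806837242}{28593} \approx 28218.0$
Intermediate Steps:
$Z = - \frac{32}{28593}$ ($Z = 32 \left(- \frac{1}{28593}\right) = - \frac{32}{28593} \approx -0.0011192$)
$\left(Z + 2883\right) + 25335 = \left(- \frac{32}{28593} + 2883\right) + 25335 = \frac{82433587}{28593} + 25335 = \frac{806837242}{28593}$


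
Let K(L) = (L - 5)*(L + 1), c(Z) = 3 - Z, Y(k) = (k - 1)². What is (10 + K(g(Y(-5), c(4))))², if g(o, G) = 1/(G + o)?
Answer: 35832196/1500625 ≈ 23.878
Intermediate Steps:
Y(k) = (-1 + k)²
K(L) = (1 + L)*(-5 + L) (K(L) = (-5 + L)*(1 + L) = (1 + L)*(-5 + L))
(10 + K(g(Y(-5), c(4))))² = (10 + (-5 + (1/((3 - 1*4) + (-1 - 5)²))² - 4/((3 - 1*4) + (-1 - 5)²)))² = (10 + (-5 + (1/((3 - 4) + (-6)²))² - 4/((3 - 4) + (-6)²)))² = (10 + (-5 + (1/(-1 + 36))² - 4/(-1 + 36)))² = (10 + (-5 + (1/35)² - 4/35))² = (10 + (-5 + (1/35)² - 4*1/35))² = (10 + (-5 + 1/1225 - 4/35))² = (10 - 6264/1225)² = (5986/1225)² = 35832196/1500625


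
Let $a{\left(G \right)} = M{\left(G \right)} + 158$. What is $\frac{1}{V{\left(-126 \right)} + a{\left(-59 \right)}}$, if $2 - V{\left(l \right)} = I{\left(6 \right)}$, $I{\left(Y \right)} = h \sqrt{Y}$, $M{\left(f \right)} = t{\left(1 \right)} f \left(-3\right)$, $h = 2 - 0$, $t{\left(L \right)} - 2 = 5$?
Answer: $\frac{1399}{1957177} + \frac{2 \sqrt{6}}{1957177} \approx 0.00071731$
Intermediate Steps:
$t{\left(L \right)} = 7$ ($t{\left(L \right)} = 2 + 5 = 7$)
$h = 2$ ($h = 2 + 0 = 2$)
$M{\left(f \right)} = - 21 f$ ($M{\left(f \right)} = 7 f \left(-3\right) = - 21 f$)
$I{\left(Y \right)} = 2 \sqrt{Y}$
$V{\left(l \right)} = 2 - 2 \sqrt{6}$
$a{\left(G \right)} = 158 - 21 G$ ($a{\left(G \right)} = - 21 G + 158 = 158 - 21 G$)
$\frac{1}{V{\left(-126 \right)} + a{\left(-59 \right)}} = \frac{1}{\left(2 - 2 \sqrt{6}\right) + \left(158 - -1239\right)} = \frac{1}{\left(2 - 2 \sqrt{6}\right) + \left(158 + 1239\right)} = \frac{1}{\left(2 - 2 \sqrt{6}\right) + 1397} = \frac{1}{1399 - 2 \sqrt{6}}$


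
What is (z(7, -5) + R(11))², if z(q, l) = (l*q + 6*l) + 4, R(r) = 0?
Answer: 3721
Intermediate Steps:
z(q, l) = 4 + 6*l + l*q (z(q, l) = (6*l + l*q) + 4 = 4 + 6*l + l*q)
(z(7, -5) + R(11))² = ((4 + 6*(-5) - 5*7) + 0)² = ((4 - 30 - 35) + 0)² = (-61 + 0)² = (-61)² = 3721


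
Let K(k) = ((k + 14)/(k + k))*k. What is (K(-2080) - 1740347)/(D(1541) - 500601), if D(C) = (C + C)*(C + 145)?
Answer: -580460/1565217 ≈ -0.37085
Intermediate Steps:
D(C) = 2*C*(145 + C) (D(C) = (2*C)*(145 + C) = 2*C*(145 + C))
K(k) = 7 + k/2 (K(k) = ((14 + k)/((2*k)))*k = ((14 + k)*(1/(2*k)))*k = ((14 + k)/(2*k))*k = 7 + k/2)
(K(-2080) - 1740347)/(D(1541) - 500601) = ((7 + (1/2)*(-2080)) - 1740347)/(2*1541*(145 + 1541) - 500601) = ((7 - 1040) - 1740347)/(2*1541*1686 - 500601) = (-1033 - 1740347)/(5196252 - 500601) = -1741380/4695651 = -1741380*1/4695651 = -580460/1565217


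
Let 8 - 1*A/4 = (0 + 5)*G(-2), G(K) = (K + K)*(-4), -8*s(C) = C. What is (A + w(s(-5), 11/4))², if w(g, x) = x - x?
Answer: 82944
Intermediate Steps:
s(C) = -C/8
w(g, x) = 0
G(K) = -8*K (G(K) = (2*K)*(-4) = -8*K)
A = -288 (A = 32 - 4*(0 + 5)*(-8*(-2)) = 32 - 20*16 = 32 - 4*80 = 32 - 320 = -288)
(A + w(s(-5), 11/4))² = (-288 + 0)² = (-288)² = 82944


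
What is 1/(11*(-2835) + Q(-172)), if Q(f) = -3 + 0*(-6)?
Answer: -1/31188 ≈ -3.2064e-5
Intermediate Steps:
Q(f) = -3 (Q(f) = -3 + 0 = -3)
1/(11*(-2835) + Q(-172)) = 1/(11*(-2835) - 3) = 1/(-31185 - 3) = 1/(-31188) = -1/31188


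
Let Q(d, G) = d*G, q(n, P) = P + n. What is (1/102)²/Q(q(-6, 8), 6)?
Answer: 1/124848 ≈ 8.0097e-6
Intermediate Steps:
Q(d, G) = G*d
(1/102)²/Q(q(-6, 8), 6) = (1/102)²/((6*(8 - 6))) = (1/102)²/((6*2)) = (1/10404)/12 = (1/10404)*(1/12) = 1/124848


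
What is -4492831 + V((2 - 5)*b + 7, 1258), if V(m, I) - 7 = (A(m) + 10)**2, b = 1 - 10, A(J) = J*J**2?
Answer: 1541097772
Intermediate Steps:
A(J) = J**3
b = -9
V(m, I) = 7 + (10 + m**3)**2 (V(m, I) = 7 + (m**3 + 10)**2 = 7 + (10 + m**3)**2)
-4492831 + V((2 - 5)*b + 7, 1258) = -4492831 + (7 + (10 + ((2 - 5)*(-9) + 7)**3)**2) = -4492831 + (7 + (10 + (-3*(-9) + 7)**3)**2) = -4492831 + (7 + (10 + (27 + 7)**3)**2) = -4492831 + (7 + (10 + 34**3)**2) = -4492831 + (7 + (10 + 39304)**2) = -4492831 + (7 + 39314**2) = -4492831 + (7 + 1545590596) = -4492831 + 1545590603 = 1541097772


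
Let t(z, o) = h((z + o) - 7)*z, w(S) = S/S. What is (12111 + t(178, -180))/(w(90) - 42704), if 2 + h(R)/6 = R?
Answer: -363/42703 ≈ -0.0085006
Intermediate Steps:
h(R) = -12 + 6*R
w(S) = 1
t(z, o) = z*(-54 + 6*o + 6*z) (t(z, o) = (-12 + 6*((z + o) - 7))*z = (-12 + 6*((o + z) - 7))*z = (-12 + 6*(-7 + o + z))*z = (-12 + (-42 + 6*o + 6*z))*z = (-54 + 6*o + 6*z)*z = z*(-54 + 6*o + 6*z))
(12111 + t(178, -180))/(w(90) - 42704) = (12111 + 6*178*(-9 - 180 + 178))/(1 - 42704) = (12111 + 6*178*(-11))/(-42703) = (12111 - 11748)*(-1/42703) = 363*(-1/42703) = -363/42703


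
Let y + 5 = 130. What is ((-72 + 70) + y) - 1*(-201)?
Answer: 324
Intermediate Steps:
y = 125 (y = -5 + 130 = 125)
((-72 + 70) + y) - 1*(-201) = ((-72 + 70) + 125) - 1*(-201) = (-2 + 125) + 201 = 123 + 201 = 324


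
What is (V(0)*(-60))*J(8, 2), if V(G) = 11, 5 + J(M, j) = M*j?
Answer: -7260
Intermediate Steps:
J(M, j) = -5 + M*j
(V(0)*(-60))*J(8, 2) = (11*(-60))*(-5 + 8*2) = -660*(-5 + 16) = -660*11 = -7260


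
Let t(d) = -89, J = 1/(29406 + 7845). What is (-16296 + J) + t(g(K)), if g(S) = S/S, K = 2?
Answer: -610357634/37251 ≈ -16385.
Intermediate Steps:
g(S) = 1
J = 1/37251 ≈ 2.6845e-5
(-16296 + J) + t(g(K)) = (-16296 + 1/37251) - 89 = -607042295/37251 - 89 = -610357634/37251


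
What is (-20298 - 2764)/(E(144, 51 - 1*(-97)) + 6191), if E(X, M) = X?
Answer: -23062/6335 ≈ -3.6404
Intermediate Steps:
(-20298 - 2764)/(E(144, 51 - 1*(-97)) + 6191) = (-20298 - 2764)/(144 + 6191) = -23062/6335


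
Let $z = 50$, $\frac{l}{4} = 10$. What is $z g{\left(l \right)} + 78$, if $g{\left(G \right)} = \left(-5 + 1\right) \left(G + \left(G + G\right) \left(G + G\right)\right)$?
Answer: $-1287922$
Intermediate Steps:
$l = 40$ ($l = 4 \cdot 10 = 40$)
$g{\left(G \right)} = - 16 G^{2} - 4 G$ ($g{\left(G \right)} = - 4 \left(G + 2 G 2 G\right) = - 4 \left(G + 4 G^{2}\right) = - 16 G^{2} - 4 G$)
$z g{\left(l \right)} + 78 = 50 \left(\left(-4\right) 40 \left(1 + 4 \cdot 40\right)\right) + 78 = 50 \left(\left(-4\right) 40 \left(1 + 160\right)\right) + 78 = 50 \left(\left(-4\right) 40 \cdot 161\right) + 78 = 50 \left(-25760\right) + 78 = -1288000 + 78 = -1287922$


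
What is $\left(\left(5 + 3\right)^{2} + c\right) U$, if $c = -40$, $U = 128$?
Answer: $3072$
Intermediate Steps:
$\left(\left(5 + 3\right)^{2} + c\right) U = \left(\left(5 + 3\right)^{2} - 40\right) 128 = \left(8^{2} - 40\right) 128 = \left(64 - 40\right) 128 = 24 \cdot 128 = 3072$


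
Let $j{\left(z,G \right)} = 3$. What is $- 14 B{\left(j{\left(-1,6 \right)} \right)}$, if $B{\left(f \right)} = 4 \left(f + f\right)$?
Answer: $-336$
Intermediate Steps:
$B{\left(f \right)} = 8 f$ ($B{\left(f \right)} = 4 \cdot 2 f = 8 f$)
$- 14 B{\left(j{\left(-1,6 \right)} \right)} = - 14 \cdot 8 \cdot 3 = \left(-14\right) 24 = -336$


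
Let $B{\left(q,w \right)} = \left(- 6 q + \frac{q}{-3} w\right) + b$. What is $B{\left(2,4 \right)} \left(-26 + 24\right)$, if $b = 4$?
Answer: $\frac{64}{3} \approx 21.333$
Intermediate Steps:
$B{\left(q,w \right)} = 4 - 6 q - \frac{q w}{3}$ ($B{\left(q,w \right)} = \left(- 6 q + \frac{q}{-3} w\right) + 4 = \left(- 6 q + q \left(- \frac{1}{3}\right) w\right) + 4 = \left(- 6 q + - \frac{q}{3} w\right) + 4 = \left(- 6 q - \frac{q w}{3}\right) + 4 = 4 - 6 q - \frac{q w}{3}$)
$B{\left(2,4 \right)} \left(-26 + 24\right) = \left(4 - 12 - \frac{2}{3} \cdot 4\right) \left(-26 + 24\right) = \left(4 - 12 - \frac{8}{3}\right) \left(-2\right) = \left(- \frac{32}{3}\right) \left(-2\right) = \frac{64}{3}$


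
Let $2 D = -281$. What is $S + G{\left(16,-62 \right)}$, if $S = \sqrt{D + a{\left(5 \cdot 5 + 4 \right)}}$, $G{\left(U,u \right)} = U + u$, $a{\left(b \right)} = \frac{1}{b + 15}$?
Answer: $-46 + \frac{i \sqrt{67991}}{22} \approx -46.0 + 11.852 i$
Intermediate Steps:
$D = - \frac{281}{2}$ ($D = \frac{1}{2} \left(-281\right) = - \frac{281}{2} \approx -140.5$)
$a{\left(b \right)} = \frac{1}{15 + b}$
$S = \frac{i \sqrt{67991}}{22}$ ($S = \sqrt{- \frac{281}{2} + \frac{1}{15 + \left(5 \cdot 5 + 4\right)}} = \sqrt{- \frac{281}{2} + \frac{1}{15 + \left(25 + 4\right)}} = \sqrt{- \frac{281}{2} + \frac{1}{15 + 29}} = \sqrt{- \frac{281}{2} + \frac{1}{44}} = \sqrt{- \frac{6181}{44}} = \frac{i \sqrt{67991}}{22} \approx 11.852 i$)
$S + G{\left(16,-62 \right)} = \frac{i \sqrt{67991}}{22} + \left(16 - 62\right) = \frac{i \sqrt{67991}}{22} - 46 = -46 + \frac{i \sqrt{67991}}{22}$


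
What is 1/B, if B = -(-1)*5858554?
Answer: 1/5858554 ≈ 1.7069e-7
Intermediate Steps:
B = 5858554 (B = -1*(-5858554) = 5858554)
1/B = 1/5858554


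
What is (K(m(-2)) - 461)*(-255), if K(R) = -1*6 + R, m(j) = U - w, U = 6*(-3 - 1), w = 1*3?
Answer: 125970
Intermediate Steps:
w = 3
U = -24 (U = 6*(-4) = -24)
m(j) = -27 (m(j) = -24 - 1*3 = -24 - 3 = -27)
K(R) = -6 + R
(K(m(-2)) - 461)*(-255) = ((-6 - 27) - 461)*(-255) = (-33 - 461)*(-255) = -494*(-255) = 125970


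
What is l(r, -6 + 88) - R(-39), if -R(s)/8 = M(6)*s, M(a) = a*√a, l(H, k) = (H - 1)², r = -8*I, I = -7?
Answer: 3025 - 1872*√6 ≈ -1560.4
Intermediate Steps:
r = 56 (r = -8*(-7) = 56)
l(H, k) = (-1 + H)²
M(a) = a^(3/2)
R(s) = -48*s*√6 (R(s) = -8*6^(3/2)*s = -8*6*√6*s = -48*s*√6)
l(r, -6 + 88) - R(-39) = (-1 + 56)² - (-48)*(-39)*√6 = 55² - 1872*√6 = 3025 - 1872*√6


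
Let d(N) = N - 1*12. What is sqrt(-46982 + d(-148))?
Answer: 9*I*sqrt(582) ≈ 217.12*I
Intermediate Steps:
d(N) = -12 + N (d(N) = N - 12 = -12 + N)
sqrt(-46982 + d(-148)) = sqrt(-46982 + (-12 - 148)) = sqrt(-46982 - 160) = sqrt(-47142) = 9*I*sqrt(582)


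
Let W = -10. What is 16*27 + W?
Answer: 422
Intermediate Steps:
16*27 + W = 16*27 - 10 = 432 - 10 = 422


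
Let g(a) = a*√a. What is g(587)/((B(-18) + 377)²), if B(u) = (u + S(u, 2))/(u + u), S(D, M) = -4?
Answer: 190188*√587/46199209 ≈ 0.099740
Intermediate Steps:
g(a) = a^(3/2)
B(u) = (-4 + u)/(2*u) (B(u) = (u - 4)/(u + u) = (-4 + u)/((2*u)) = (-4 + u)*(1/(2*u)) = (-4 + u)/(2*u))
g(587)/((B(-18) + 377)²) = 587^(3/2)/(((½)*(-4 - 18)/(-18) + 377)²) = (587*√587)/(((½)*(-1/18)*(-22) + 377)²) = (587*√587)/((11/18 + 377)²) = (587*√587)/((6797/18)²) = (587*√587)/(46199209/324) = (587*√587)*(324/46199209) = 190188*√587/46199209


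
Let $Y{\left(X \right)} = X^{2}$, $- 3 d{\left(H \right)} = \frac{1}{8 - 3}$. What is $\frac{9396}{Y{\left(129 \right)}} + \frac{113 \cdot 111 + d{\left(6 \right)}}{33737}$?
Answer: $\frac{79654516}{85063245} \approx 0.93641$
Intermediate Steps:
$d{\left(H \right)} = - \frac{1}{15}$ ($d{\left(H \right)} = - \frac{1}{3 \left(8 - 3\right)} = - \frac{1}{3 \cdot 5} = \left(- \frac{1}{3}\right) \frac{1}{5} = - \frac{1}{15}$)
$\frac{9396}{Y{\left(129 \right)}} + \frac{113 \cdot 111 + d{\left(6 \right)}}{33737} = \frac{9396}{129^{2}} + \frac{113 \cdot 111 - \frac{1}{15}}{33737} = \frac{9396}{16641} + \left(12543 - \frac{1}{15}\right) \frac{1}{33737} = 9396 \cdot \frac{1}{16641} + \frac{188144}{15} \cdot \frac{1}{33737} = \frac{1044}{1849} + \frac{17104}{46005} = \frac{79654516}{85063245}$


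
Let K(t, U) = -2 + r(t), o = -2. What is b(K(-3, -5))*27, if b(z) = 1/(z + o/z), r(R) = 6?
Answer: 54/7 ≈ 7.7143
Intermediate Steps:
K(t, U) = 4 (K(t, U) = -2 + 6 = 4)
b(z) = 1/(z - 2/z)
b(K(-3, -5))*27 = (4/(-2 + 4²))*27 = (4/(-2 + 16))*27 = (4/14)*27 = (4*(1/14))*27 = (2/7)*27 = 54/7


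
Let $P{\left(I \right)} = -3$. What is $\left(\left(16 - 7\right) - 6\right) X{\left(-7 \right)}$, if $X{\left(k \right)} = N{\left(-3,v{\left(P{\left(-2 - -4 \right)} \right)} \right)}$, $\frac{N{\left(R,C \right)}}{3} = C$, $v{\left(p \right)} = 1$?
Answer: $9$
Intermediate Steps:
$N{\left(R,C \right)} = 3 C$
$X{\left(k \right)} = 3$ ($X{\left(k \right)} = 3 \cdot 1 = 3$)
$\left(\left(16 - 7\right) - 6\right) X{\left(-7 \right)} = \left(\left(16 - 7\right) - 6\right) 3 = \left(9 - 6\right) 3 = 3 \cdot 3 = 9$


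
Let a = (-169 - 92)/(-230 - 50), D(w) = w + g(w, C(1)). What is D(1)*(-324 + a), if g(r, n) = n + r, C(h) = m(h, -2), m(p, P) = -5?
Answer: 271377/280 ≈ 969.20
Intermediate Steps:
C(h) = -5
D(w) = -5 + 2*w (D(w) = w + (-5 + w) = -5 + 2*w)
a = 261/280 (a = -261/(-280) = -261*(-1/280) = 261/280 ≈ 0.93214)
D(1)*(-324 + a) = (-5 + 2*1)*(-324 + 261/280) = (-5 + 2)*(-90459/280) = -3*(-90459/280) = 271377/280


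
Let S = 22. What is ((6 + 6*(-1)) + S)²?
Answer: 484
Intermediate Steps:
((6 + 6*(-1)) + S)² = ((6 + 6*(-1)) + 22)² = ((6 - 6) + 22)² = (0 + 22)² = 22² = 484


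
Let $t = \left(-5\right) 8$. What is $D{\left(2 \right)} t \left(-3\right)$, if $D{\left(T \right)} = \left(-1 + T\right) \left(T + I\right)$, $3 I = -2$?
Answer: $160$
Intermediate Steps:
$I = - \frac{2}{3}$ ($I = \frac{1}{3} \left(-2\right) = - \frac{2}{3} \approx -0.66667$)
$D{\left(T \right)} = \left(-1 + T\right) \left(- \frac{2}{3} + T\right)$ ($D{\left(T \right)} = \left(-1 + T\right) \left(T - \frac{2}{3}\right) = \left(-1 + T\right) \left(- \frac{2}{3} + T\right)$)
$t = -40$
$D{\left(2 \right)} t \left(-3\right) = \left(\frac{2}{3} + 2^{2} - \frac{10}{3}\right) \left(-40\right) \left(-3\right) = \left(\frac{2}{3} + 4 - \frac{10}{3}\right) \left(-40\right) \left(-3\right) = \frac{4}{3} \left(-40\right) \left(-3\right) = \left(- \frac{160}{3}\right) \left(-3\right) = 160$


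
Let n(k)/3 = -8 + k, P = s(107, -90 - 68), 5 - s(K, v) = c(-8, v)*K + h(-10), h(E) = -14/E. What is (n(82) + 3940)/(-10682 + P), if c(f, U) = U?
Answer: 10405/15569 ≈ 0.66831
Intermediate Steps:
s(K, v) = 18/5 - K*v (s(K, v) = 5 - (v*K - 14/(-10)) = 5 - (K*v - 14*(-1/10)) = 5 - (K*v + 7/5) = 5 - (7/5 + K*v) = 5 + (-7/5 - K*v) = 18/5 - K*v)
P = 84548/5 (P = 18/5 - 1*107*(-90 - 68) = 18/5 - 1*107*(-158) = 18/5 + 16906 = 84548/5 ≈ 16910.)
n(k) = -24 + 3*k (n(k) = 3*(-8 + k) = -24 + 3*k)
(n(82) + 3940)/(-10682 + P) = ((-24 + 3*82) + 3940)/(-10682 + 84548/5) = ((-24 + 246) + 3940)/(31138/5) = (222 + 3940)*(5/31138) = 4162*(5/31138) = 10405/15569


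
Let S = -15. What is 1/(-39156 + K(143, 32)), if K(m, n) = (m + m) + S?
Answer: -1/38885 ≈ -2.5717e-5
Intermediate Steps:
K(m, n) = -15 + 2*m (K(m, n) = (m + m) - 15 = 2*m - 15 = -15 + 2*m)
1/(-39156 + K(143, 32)) = 1/(-39156 + (-15 + 2*143)) = 1/(-39156 + (-15 + 286)) = 1/(-39156 + 271) = 1/(-38885) = -1/38885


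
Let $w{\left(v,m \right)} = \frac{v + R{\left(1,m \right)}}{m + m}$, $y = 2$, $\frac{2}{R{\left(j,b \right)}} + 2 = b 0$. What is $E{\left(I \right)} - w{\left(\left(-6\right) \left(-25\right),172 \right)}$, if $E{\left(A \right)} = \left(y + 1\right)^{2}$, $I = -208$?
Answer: $\frac{2947}{344} \approx 8.5669$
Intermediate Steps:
$R{\left(j,b \right)} = -1$ ($R{\left(j,b \right)} = \frac{2}{-2 + b 0} = \frac{2}{-2 + 0} = \frac{2}{-2} = 2 \left(- \frac{1}{2}\right) = -1$)
$w{\left(v,m \right)} = \frac{-1 + v}{2 m}$ ($w{\left(v,m \right)} = \frac{v - 1}{m + m} = \frac{-1 + v}{2 m}$)
$E{\left(A \right)} = 9$ ($E{\left(A \right)} = \left(2 + 1\right)^{2} = 3^{2} = 9$)
$E{\left(I \right)} - w{\left(\left(-6\right) \left(-25\right),172 \right)} = 9 - \frac{-1 - -150}{2 \cdot 172} = 9 - \frac{1}{2} \cdot \frac{1}{172} \left(-1 + 150\right) = 9 - \frac{1}{2} \cdot \frac{1}{172} \cdot 149 = 9 - \frac{149}{344} = \frac{2947}{344}$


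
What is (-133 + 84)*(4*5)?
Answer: -980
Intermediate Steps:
(-133 + 84)*(4*5) = -49*20 = -980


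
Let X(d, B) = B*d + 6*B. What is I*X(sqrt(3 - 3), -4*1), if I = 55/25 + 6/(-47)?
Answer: -11688/235 ≈ -49.736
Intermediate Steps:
X(d, B) = 6*B + B*d
I = 487/235 (I = 55*(1/25) + 6*(-1/47) = 11/5 - 6/47 = 487/235 ≈ 2.0723)
I*X(sqrt(3 - 3), -4*1) = 487*((-4*1)*(6 + sqrt(3 - 3)))/235 = 487*(-4*(6 + sqrt(0)))/235 = 487*(-4*(6 + 0))/235 = 487*(-4*6)/235 = (487/235)*(-24) = -11688/235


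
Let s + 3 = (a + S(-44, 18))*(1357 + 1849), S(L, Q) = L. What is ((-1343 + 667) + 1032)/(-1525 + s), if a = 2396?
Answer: 89/1884746 ≈ 4.7221e-5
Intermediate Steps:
s = 7540509 (s = -3 + (2396 - 44)*(1357 + 1849) = -3 + 2352*3206 = -3 + 7540512 = 7540509)
((-1343 + 667) + 1032)/(-1525 + s) = ((-1343 + 667) + 1032)/(-1525 + 7540509) = (-676 + 1032)/7538984 = 356*(1/7538984) = 89/1884746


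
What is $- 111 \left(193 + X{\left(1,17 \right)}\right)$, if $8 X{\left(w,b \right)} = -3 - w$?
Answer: $- \frac{42735}{2} \approx -21368.0$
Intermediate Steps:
$X{\left(w,b \right)} = - \frac{3}{8} - \frac{w}{8}$ ($X{\left(w,b \right)} = \frac{-3 - w}{8} = - \frac{3}{8} - \frac{w}{8}$)
$- 111 \left(193 + X{\left(1,17 \right)}\right) = - 111 \left(193 - \frac{1}{2}\right) = \left(-111\right) \frac{385}{2} = - \frac{42735}{2}$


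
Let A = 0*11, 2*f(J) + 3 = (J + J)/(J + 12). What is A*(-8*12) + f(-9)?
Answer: -9/2 ≈ -4.5000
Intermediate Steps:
f(J) = -3/2 + J/(12 + J) (f(J) = -3/2 + ((J + J)/(J + 12))/2 = -3/2 + ((2*J)/(12 + J))/2 = -3/2 + (2*J/(12 + J))/2 = -3/2 + J/(12 + J))
A = 0
A*(-8*12) + f(-9) = 0*(-8*12) + (-36 - 1*(-9))/(2*(12 - 9)) = 0*(-96) + (½)*(-36 + 9)/3 = 0 + (½)*(⅓)*(-27) = 0 - 9/2 = -9/2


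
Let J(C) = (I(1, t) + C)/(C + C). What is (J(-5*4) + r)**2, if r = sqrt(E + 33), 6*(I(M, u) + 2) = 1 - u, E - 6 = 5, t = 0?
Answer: 2551561/57600 + 131*sqrt(11)/60 ≈ 51.539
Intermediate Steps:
E = 11 (E = 6 + 5 = 11)
I(M, u) = -11/6 - u/6 (I(M, u) = -2 + (1 - u)/6 = -2 + (1/6 - u/6) = -11/6 - u/6)
J(C) = (-11/6 + C)/(2*C) (J(C) = ((-11/6 - 1/6*0) + C)/(C + C) = ((-11/6 + 0) + C)/((2*C)) = (-11/6 + C)*(1/(2*C)) = (-11/6 + C)/(2*C))
r = 2*sqrt(11) (r = sqrt(11 + 33) = sqrt(44) = 2*sqrt(11) ≈ 6.6332)
(J(-5*4) + r)**2 = ((-11 + 6*(-5*4))/(12*((-5*4))) + 2*sqrt(11))**2 = ((1/12)*(-11 + 6*(-20))/(-20) + 2*sqrt(11))**2 = ((1/12)*(-1/20)*(-11 - 120) + 2*sqrt(11))**2 = ((1/12)*(-1/20)*(-131) + 2*sqrt(11))**2 = (131/240 + 2*sqrt(11))**2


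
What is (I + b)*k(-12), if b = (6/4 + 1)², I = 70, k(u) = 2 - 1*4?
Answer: -305/2 ≈ -152.50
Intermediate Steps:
k(u) = -2 (k(u) = 2 - 4 = -2)
b = 25/4 (b = (6*(¼) + 1)² = (3/2 + 1)² = (5/2)² = 25/4 ≈ 6.2500)
(I + b)*k(-12) = (70 + 25/4)*(-2) = (305/4)*(-2) = -305/2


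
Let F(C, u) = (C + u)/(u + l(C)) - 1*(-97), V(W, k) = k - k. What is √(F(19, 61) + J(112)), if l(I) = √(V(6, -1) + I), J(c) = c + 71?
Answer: 2*√(4290 + 70*√19)/√(61 + √19) ≈ 16.770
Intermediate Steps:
J(c) = 71 + c
V(W, k) = 0
l(I) = √I (l(I) = √(0 + I) = √I)
F(C, u) = 97 + (C + u)/(u + √C) (F(C, u) = (C + u)/(u + √C) - 1*(-97) = (C + u)/(u + √C) + 97 = 97 + (C + u)/(u + √C))
√(F(19, 61) + J(112)) = √((19 + 97*√19 + 98*61)/(61 + √19) + (71 + 112)) = √((19 + 97*√19 + 5978)/(61 + √19) + 183) = √((5997 + 97*√19)/(61 + √19) + 183) = √(183 + (5997 + 97*√19)/(61 + √19))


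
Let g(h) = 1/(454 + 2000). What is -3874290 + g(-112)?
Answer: -9507507659/2454 ≈ -3.8743e+6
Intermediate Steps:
g(h) = 1/2454
-3874290 + g(-112) = -3874290 + 1/2454 = -9507507659/2454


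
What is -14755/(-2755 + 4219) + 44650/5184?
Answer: -231715/158112 ≈ -1.4655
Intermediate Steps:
-14755/(-2755 + 4219) + 44650/5184 = -14755/1464 + 44650*(1/5184) = -14755*1/1464 + 22325/2592 = -14755/1464 + 22325/2592 = -231715/158112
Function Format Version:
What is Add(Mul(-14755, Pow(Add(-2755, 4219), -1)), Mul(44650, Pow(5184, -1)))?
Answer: Rational(-231715, 158112) ≈ -1.4655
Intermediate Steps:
Add(Mul(-14755, Pow(Add(-2755, 4219), -1)), Mul(44650, Pow(5184, -1))) = Add(Mul(-14755, Pow(1464, -1)), Mul(44650, Rational(1, 5184))) = Add(Mul(-14755, Rational(1, 1464)), Rational(22325, 2592)) = Add(Rational(-14755, 1464), Rational(22325, 2592)) = Rational(-231715, 158112)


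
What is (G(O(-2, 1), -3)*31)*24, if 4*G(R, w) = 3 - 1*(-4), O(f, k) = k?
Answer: 1302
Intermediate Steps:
G(R, w) = 7/4 (G(R, w) = (3 - 1*(-4))/4 = (3 + 4)/4 = (¼)*7 = 7/4)
(G(O(-2, 1), -3)*31)*24 = ((7/4)*31)*24 = (217/4)*24 = 1302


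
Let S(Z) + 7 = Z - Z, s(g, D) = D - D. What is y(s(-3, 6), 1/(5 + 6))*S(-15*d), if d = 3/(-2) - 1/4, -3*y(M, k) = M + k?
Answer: 7/33 ≈ 0.21212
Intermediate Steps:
s(g, D) = 0
y(M, k) = -M/3 - k/3 (y(M, k) = -(M + k)/3 = -M/3 - k/3)
d = -7/4 (d = 3*(-1/2) - 1*1/4 = -3/2 - 1/4 = -7/4 ≈ -1.7500)
S(Z) = -7 (S(Z) = -7 + (Z - Z) = -7 + 0 = -7)
y(s(-3, 6), 1/(5 + 6))*S(-15*d) = (-1/3*0 - 1/(3*(5 + 6)))*(-7) = (0 - 1/3/11)*(-7) = (0 - 1/3*1/11)*(-7) = (0 - 1/33)*(-7) = -1/33*(-7) = 7/33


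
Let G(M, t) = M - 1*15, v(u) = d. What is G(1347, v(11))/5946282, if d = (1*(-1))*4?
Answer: 74/330349 ≈ 0.00022401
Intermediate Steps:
d = -4 (d = -1*4 = -4)
v(u) = -4
G(M, t) = -15 + M (G(M, t) = M - 15 = -15 + M)
G(1347, v(11))/5946282 = (-15 + 1347)/5946282 = 1332*(1/5946282) = 74/330349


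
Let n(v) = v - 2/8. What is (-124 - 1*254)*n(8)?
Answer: -5859/2 ≈ -2929.5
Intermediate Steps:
n(v) = -1/4 + v (n(v) = v - 2*1/8 = v - 1/4 = -1/4 + v)
(-124 - 1*254)*n(8) = (-124 - 1*254)*(-1/4 + 8) = (-124 - 254)*(31/4) = -378*31/4 = -5859/2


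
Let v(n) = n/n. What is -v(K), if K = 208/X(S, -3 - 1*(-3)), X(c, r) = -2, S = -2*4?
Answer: -1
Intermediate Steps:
S = -8
K = -104 (K = 208/(-2) = 208*(-½) = -104)
v(n) = 1
-v(K) = -1*1 = -1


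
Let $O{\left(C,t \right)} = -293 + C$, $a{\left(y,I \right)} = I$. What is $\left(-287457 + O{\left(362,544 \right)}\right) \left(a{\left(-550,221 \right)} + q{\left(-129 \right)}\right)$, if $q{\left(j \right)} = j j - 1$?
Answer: $-4845649068$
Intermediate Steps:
$q{\left(j \right)} = -1 + j^{2}$ ($q{\left(j \right)} = j^{2} - 1 = -1 + j^{2}$)
$\left(-287457 + O{\left(362,544 \right)}\right) \left(a{\left(-550,221 \right)} + q{\left(-129 \right)}\right) = \left(-287457 + \left(-293 + 362\right)\right) \left(221 - \left(1 - \left(-129\right)^{2}\right)\right) = \left(-287457 + 69\right) \left(221 + \left(-1 + 16641\right)\right) = - 287388 \left(221 + 16640\right) = \left(-287388\right) 16861 = -4845649068$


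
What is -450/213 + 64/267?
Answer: -35506/18957 ≈ -1.8730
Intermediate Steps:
-450/213 + 64/267 = -450*1/213 + 64*(1/267) = -150/71 + 64/267 = -35506/18957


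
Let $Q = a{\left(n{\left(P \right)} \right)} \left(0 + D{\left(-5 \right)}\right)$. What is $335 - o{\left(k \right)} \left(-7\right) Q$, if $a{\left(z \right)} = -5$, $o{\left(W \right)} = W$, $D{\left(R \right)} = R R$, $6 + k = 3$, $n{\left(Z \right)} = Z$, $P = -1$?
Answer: $2960$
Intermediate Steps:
$k = -3$ ($k = -6 + 3 = -3$)
$D{\left(R \right)} = R^{2}$
$Q = -125$ ($Q = - 5 \left(0 + \left(-5\right)^{2}\right) = - 5 \left(0 + 25\right) = \left(-5\right) 25 = -125$)
$335 - o{\left(k \right)} \left(-7\right) Q = 335 - \left(-3\right) \left(-7\right) \left(-125\right) = 335 - 21 \left(-125\right) = 335 - -2625 = 335 + 2625 = 2960$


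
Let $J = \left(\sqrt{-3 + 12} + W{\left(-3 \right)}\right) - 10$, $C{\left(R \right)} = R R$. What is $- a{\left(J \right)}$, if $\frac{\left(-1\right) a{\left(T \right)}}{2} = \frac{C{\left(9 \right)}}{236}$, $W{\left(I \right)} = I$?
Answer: $\frac{81}{118} \approx 0.68644$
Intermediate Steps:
$C{\left(R \right)} = R^{2}$
$J = -10$ ($J = \left(\sqrt{-3 + 12} - 3\right) - 10 = \left(\sqrt{9} - 3\right) - 10 = \left(3 - 3\right) - 10 = 0 - 10 = -10$)
$a{\left(T \right)} = - \frac{81}{118}$ ($a{\left(T \right)} = - 2 \frac{9^{2}}{236} = - 2 \cdot 81 \cdot \frac{1}{236} = \left(-2\right) \frac{81}{236} = - \frac{81}{118}$)
$- a{\left(J \right)} = \left(-1\right) \left(- \frac{81}{118}\right) = \frac{81}{118}$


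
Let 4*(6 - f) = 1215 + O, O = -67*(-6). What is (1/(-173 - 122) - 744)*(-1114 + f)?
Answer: 1327640569/1180 ≈ 1.1251e+6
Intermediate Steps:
O = 402
f = -1593/4 (f = 6 - (1215 + 402)/4 = 6 - ¼*1617 = 6 - 1617/4 = -1593/4 ≈ -398.25)
(1/(-173 - 122) - 744)*(-1114 + f) = (1/(-173 - 122) - 744)*(-1114 - 1593/4) = (1/(-295) - 744)*(-6049/4) = (-1/295 - 744)*(-6049/4) = -219481/295*(-6049/4) = 1327640569/1180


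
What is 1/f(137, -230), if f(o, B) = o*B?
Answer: -1/31510 ≈ -3.1736e-5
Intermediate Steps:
f(o, B) = B*o
1/f(137, -230) = 1/(-230*137) = 1/(-31510) = -1/31510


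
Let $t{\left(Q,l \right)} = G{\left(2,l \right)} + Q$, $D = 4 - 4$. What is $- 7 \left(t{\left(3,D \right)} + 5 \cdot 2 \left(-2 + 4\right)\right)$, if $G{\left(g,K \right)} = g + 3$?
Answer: $-196$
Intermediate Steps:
$G{\left(g,K \right)} = 3 + g$
$D = 0$ ($D = 4 - 4 = 0$)
$t{\left(Q,l \right)} = 5 + Q$ ($t{\left(Q,l \right)} = \left(3 + 2\right) + Q = 5 + Q$)
$- 7 \left(t{\left(3,D \right)} + 5 \cdot 2 \left(-2 + 4\right)\right) = - 7 \left(\left(5 + 3\right) + 5 \cdot 2 \left(-2 + 4\right)\right) = - 7 \left(8 + 5 \cdot 2 \cdot 2\right) = - 7 \left(8 + 5 \cdot 4\right) = - 7 \left(8 + 20\right) = \left(-7\right) 28 = -196$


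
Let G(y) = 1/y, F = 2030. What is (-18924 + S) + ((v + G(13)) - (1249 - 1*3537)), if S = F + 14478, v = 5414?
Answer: 68719/13 ≈ 5286.1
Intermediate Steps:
S = 16508 (S = 2030 + 14478 = 16508)
(-18924 + S) + ((v + G(13)) - (1249 - 1*3537)) = (-18924 + 16508) + ((5414 + 1/13) - (1249 - 1*3537)) = -2416 + ((5414 + 1/13) - (1249 - 3537)) = -2416 + (70383/13 - 1*(-2288)) = -2416 + (70383/13 + 2288) = -2416 + 100127/13 = 68719/13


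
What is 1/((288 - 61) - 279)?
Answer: -1/52 ≈ -0.019231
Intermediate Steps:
1/((288 - 61) - 279) = 1/(227 - 279) = 1/(-52) = -1/52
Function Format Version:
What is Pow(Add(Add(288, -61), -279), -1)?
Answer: Rational(-1, 52) ≈ -0.019231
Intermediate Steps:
Pow(Add(Add(288, -61), -279), -1) = Pow(Add(227, -279), -1) = Pow(-52, -1) = Rational(-1, 52)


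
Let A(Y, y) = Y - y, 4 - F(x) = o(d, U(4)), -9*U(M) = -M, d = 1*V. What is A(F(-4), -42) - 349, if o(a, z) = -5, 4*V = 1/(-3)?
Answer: -298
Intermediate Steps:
V = -1/12 (V = (¼)/(-3) = (¼)*(-⅓) = -1/12 ≈ -0.083333)
d = -1/12 (d = 1*(-1/12) = -1/12 ≈ -0.083333)
U(M) = M/9 (U(M) = -(-1)*M/9 = M/9)
F(x) = 9 (F(x) = 4 - 1*(-5) = 4 + 5 = 9)
A(F(-4), -42) - 349 = (9 - 1*(-42)) - 349 = (9 + 42) - 349 = 51 - 349 = -298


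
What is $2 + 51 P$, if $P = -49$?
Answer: $-2497$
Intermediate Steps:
$2 + 51 P = 2 + 51 \left(-49\right) = 2 - 2499 = -2497$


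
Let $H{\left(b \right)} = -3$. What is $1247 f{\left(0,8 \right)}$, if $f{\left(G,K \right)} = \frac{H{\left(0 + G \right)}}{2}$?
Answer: $- \frac{3741}{2} \approx -1870.5$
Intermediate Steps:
$f{\left(G,K \right)} = - \frac{3}{2}$
$1247 f{\left(0,8 \right)} = 1247 \left(- \frac{3}{2}\right) = - \frac{3741}{2}$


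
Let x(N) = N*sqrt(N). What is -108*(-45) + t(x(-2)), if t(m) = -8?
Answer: 4852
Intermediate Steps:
x(N) = N**(3/2)
-108*(-45) + t(x(-2)) = -108*(-45) - 8 = 4860 - 8 = 4852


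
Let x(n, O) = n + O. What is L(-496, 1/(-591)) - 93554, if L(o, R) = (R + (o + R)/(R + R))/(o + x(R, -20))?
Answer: -57233138321/609914 ≈ -93838.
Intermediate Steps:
x(n, O) = O + n
L(o, R) = (R + (R + o)/(2*R))/(-20 + R + o) (L(o, R) = (R + (o + R)/(R + R))/(o + (-20 + R)) = (R + (R + o)/((2*R)))/(-20 + R + o) = (R + (R + o)*(1/(2*R)))/(-20 + R + o) = (R + (R + o)/(2*R))/(-20 + R + o))
L(-496, 1/(-591)) - 93554 = (1/(-591) - 496 + 2*(1/(-591))²)/(2*(1/(-591))*(-20 + 1/(-591) - 496)) - 93554 = (-1/591 - 496 + 2*(-1/591)²)/(2*(-1/591)*(-20 - 1/591 - 496)) - 93554 = (½)*(-591)*(-1/591 - 496 + 2*(1/349281))/(-304957/591) - 93554 = (½)*(-591)*(-591/304957)*(-1/591 - 496 + 2/349281) - 93554 = (½)*(-591)*(-591/304957)*(-173243965/349281) - 93554 = -173243965/609914 - 93554 = -57233138321/609914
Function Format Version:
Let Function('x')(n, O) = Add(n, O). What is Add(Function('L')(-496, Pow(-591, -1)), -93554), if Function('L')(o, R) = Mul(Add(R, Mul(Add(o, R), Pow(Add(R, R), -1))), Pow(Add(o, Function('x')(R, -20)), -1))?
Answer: Rational(-57233138321, 609914) ≈ -93838.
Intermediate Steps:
Function('x')(n, O) = Add(O, n)
Function('L')(o, R) = Mul(Pow(Add(-20, R, o), -1), Add(R, Mul(Rational(1, 2), Pow(R, -1), Add(R, o)))) (Function('L')(o, R) = Mul(Add(R, Mul(Add(o, R), Pow(Add(R, R), -1))), Pow(Add(o, Add(-20, R)), -1)) = Mul(Add(R, Mul(Add(R, o), Pow(Mul(2, R), -1))), Pow(Add(-20, R, o), -1)) = Mul(Add(R, Mul(Add(R, o), Mul(Rational(1, 2), Pow(R, -1)))), Pow(Add(-20, R, o), -1)) = Mul(Add(R, Mul(Rational(1, 2), Pow(R, -1), Add(R, o))), Pow(Add(-20, R, o), -1)) = Mul(Pow(Add(-20, R, o), -1), Add(R, Mul(Rational(1, 2), Pow(R, -1), Add(R, o)))))
Add(Function('L')(-496, Pow(-591, -1)), -93554) = Add(Mul(Rational(1, 2), Pow(Pow(-591, -1), -1), Pow(Add(-20, Pow(-591, -1), -496), -1), Add(Pow(-591, -1), -496, Mul(2, Pow(Pow(-591, -1), 2)))), -93554) = Add(Mul(Rational(1, 2), Pow(Rational(-1, 591), -1), Pow(Add(-20, Rational(-1, 591), -496), -1), Add(Rational(-1, 591), -496, Mul(2, Pow(Rational(-1, 591), 2)))), -93554) = Add(Mul(Rational(1, 2), -591, Pow(Rational(-304957, 591), -1), Add(Rational(-1, 591), -496, Mul(2, Rational(1, 349281)))), -93554) = Add(Mul(Rational(1, 2), -591, Rational(-591, 304957), Add(Rational(-1, 591), -496, Rational(2, 349281))), -93554) = Add(Mul(Rational(1, 2), -591, Rational(-591, 304957), Rational(-173243965, 349281)), -93554) = Add(Rational(-173243965, 609914), -93554) = Rational(-57233138321, 609914)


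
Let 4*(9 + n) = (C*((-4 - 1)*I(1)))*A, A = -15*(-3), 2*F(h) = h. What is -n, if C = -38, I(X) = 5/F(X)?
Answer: -21366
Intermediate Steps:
F(h) = h/2
I(X) = 10/X (I(X) = 5/((X/2)) = 5*(2/X) = 10/X)
A = 45
n = 21366 (n = -9 + (-38*(-4 - 1)*10/1*45)/4 = -9 + (-(-190)*10*1*45)/4 = -9 + (-(-190)*10*45)/4 = -9 + (-38*(-50)*45)/4 = -9 + (1900*45)/4 = -9 + (¼)*85500 = -9 + 21375 = 21366)
-n = -1*21366 = -21366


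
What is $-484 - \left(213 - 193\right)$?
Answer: $-504$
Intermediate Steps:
$-484 - \left(213 - 193\right) = -484 - 20 = -504$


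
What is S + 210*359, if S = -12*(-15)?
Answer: 75570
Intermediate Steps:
S = 180
S + 210*359 = 180 + 210*359 = 180 + 75390 = 75570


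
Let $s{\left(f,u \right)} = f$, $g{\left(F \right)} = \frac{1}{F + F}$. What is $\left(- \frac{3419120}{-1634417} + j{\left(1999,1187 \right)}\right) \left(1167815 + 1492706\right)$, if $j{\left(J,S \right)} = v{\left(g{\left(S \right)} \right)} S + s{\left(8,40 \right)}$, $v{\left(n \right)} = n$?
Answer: $\frac{92116093894409}{3268834} \approx 2.818 \cdot 10^{7}$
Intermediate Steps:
$g{\left(F \right)} = \frac{1}{2 F}$
$j{\left(J,S \right)} = \frac{17}{2}$ ($j{\left(J,S \right)} = \frac{1}{2 S} S + 8 = \frac{1}{2} + 8 = \frac{17}{2}$)
$\left(- \frac{3419120}{-1634417} + j{\left(1999,1187 \right)}\right) \left(1167815 + 1492706\right) = \left(- \frac{3419120}{-1634417} + \frac{17}{2}\right) \left(1167815 + 1492706\right) = \left(\left(-3419120\right) \left(- \frac{1}{1634417}\right) + \frac{17}{2}\right) 2660521 = \left(\frac{3419120}{1634417} + \frac{17}{2}\right) 2660521 = \frac{34623329}{3268834} \cdot 2660521 = \frac{92116093894409}{3268834}$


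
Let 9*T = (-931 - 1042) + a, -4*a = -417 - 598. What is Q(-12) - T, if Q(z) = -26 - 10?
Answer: 5581/36 ≈ 155.03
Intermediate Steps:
a = 1015/4 (a = -(-417 - 598)/4 = -1/4*(-1015) = 1015/4 ≈ 253.75)
Q(z) = -36
T = -6877/36 (T = ((-931 - 1042) + 1015/4)/9 = (-1973 + 1015/4)/9 = (1/9)*(-6877/4) = -6877/36 ≈ -191.03)
Q(-12) - T = -36 - 1*(-6877/36) = -36 + 6877/36 = 5581/36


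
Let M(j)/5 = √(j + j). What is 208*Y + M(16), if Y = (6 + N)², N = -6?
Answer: 20*√2 ≈ 28.284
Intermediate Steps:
Y = 0 (Y = (6 - 6)² = 0² = 0)
M(j) = 5*√2*√j (M(j) = 5*√(j + j) = 5*√(2*j) = 5*(√2*√j) = 5*√2*√j)
208*Y + M(16) = 208*0 + 5*√2*√16 = 0 + 5*√2*4 = 0 + 20*√2 = 20*√2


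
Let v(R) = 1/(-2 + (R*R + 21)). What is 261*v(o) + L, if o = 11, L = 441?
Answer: 62001/140 ≈ 442.86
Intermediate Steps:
v(R) = 1/(19 + R²) (v(R) = 1/(-2 + (R² + 21)) = 1/(-2 + (21 + R²)) = 1/(19 + R²))
261*v(o) + L = 261/(19 + 11²) + 441 = 261/(19 + 121) + 441 = 261/140 + 441 = 62001/140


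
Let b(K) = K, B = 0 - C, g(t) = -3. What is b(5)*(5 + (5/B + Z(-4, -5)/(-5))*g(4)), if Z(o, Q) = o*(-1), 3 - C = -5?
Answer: 371/8 ≈ 46.375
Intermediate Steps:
C = 8 (C = 3 - 1*(-5) = 3 + 5 = 8)
B = -8 (B = 0 - 1*8 = 0 - 8 = -8)
Z(o, Q) = -o
b(5)*(5 + (5/B + Z(-4, -5)/(-5))*g(4)) = 5*(5 + (5/(-8) - 1*(-4)/(-5))*(-3)) = 5*(5 + (5*(-⅛) + 4*(-⅕))*(-3)) = 5*(5 + (-5/8 - ⅘)*(-3)) = 5*(5 - 57/40*(-3)) = 5*(5 + 171/40) = 5*(371/40) = 371/8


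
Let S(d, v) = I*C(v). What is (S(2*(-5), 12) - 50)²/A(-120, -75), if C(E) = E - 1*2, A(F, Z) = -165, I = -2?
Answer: -980/33 ≈ -29.697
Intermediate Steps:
C(E) = -2 + E (C(E) = E - 2 = -2 + E)
S(d, v) = 4 - 2*v (S(d, v) = -2*(-2 + v) = 4 - 2*v)
(S(2*(-5), 12) - 50)²/A(-120, -75) = ((4 - 2*12) - 50)²/(-165) = ((4 - 24) - 50)²*(-1/165) = (-20 - 50)²*(-1/165) = (-70)²*(-1/165) = 4900*(-1/165) = -980/33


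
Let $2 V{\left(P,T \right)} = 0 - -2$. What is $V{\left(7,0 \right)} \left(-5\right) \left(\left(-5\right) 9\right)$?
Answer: $225$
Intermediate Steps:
$V{\left(P,T \right)} = 1$ ($V{\left(P,T \right)} = \frac{0 - -2}{2} = \frac{0 + 2}{2} = \frac{1}{2} \cdot 2 = 1$)
$V{\left(7,0 \right)} \left(-5\right) \left(\left(-5\right) 9\right) = 1 \left(-5\right) \left(\left(-5\right) 9\right) = \left(-5\right) \left(-45\right) = 225$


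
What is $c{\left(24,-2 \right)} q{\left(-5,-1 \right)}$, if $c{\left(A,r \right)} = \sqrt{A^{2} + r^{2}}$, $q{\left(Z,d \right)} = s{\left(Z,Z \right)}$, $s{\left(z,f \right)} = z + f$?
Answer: $- 20 \sqrt{145} \approx -240.83$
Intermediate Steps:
$s{\left(z,f \right)} = f + z$
$q{\left(Z,d \right)} = 2 Z$ ($q{\left(Z,d \right)} = Z + Z = 2 Z$)
$c{\left(24,-2 \right)} q{\left(-5,-1 \right)} = \sqrt{24^{2} + \left(-2\right)^{2}} \cdot 2 \left(-5\right) = \sqrt{576 + 4} \left(-10\right) = \sqrt{580} \left(-10\right) = 2 \sqrt{145} \left(-10\right) = - 20 \sqrt{145}$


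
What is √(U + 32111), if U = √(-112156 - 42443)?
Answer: √(32111 + I*√154599) ≈ 179.2 + 1.097*I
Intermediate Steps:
U = I*√154599 (U = √(-154599) = I*√154599 ≈ 393.19*I)
√(U + 32111) = √(I*√154599 + 32111) = √(32111 + I*√154599)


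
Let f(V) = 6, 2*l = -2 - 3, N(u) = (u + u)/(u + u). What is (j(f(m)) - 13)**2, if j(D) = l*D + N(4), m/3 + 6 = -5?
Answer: 729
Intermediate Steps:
N(u) = 1 (N(u) = (2*u)/((2*u)) = (2*u)*(1/(2*u)) = 1)
l = -5/2 (l = (-2 - 3)/2 = (1/2)*(-5) = -5/2 ≈ -2.5000)
m = -33 (m = -18 + 3*(-5) = -18 - 15 = -33)
j(D) = 1 - 5*D/2 (j(D) = -5*D/2 + 1 = 1 - 5*D/2)
(j(f(m)) - 13)**2 = ((1 - 5/2*6) - 13)**2 = ((1 - 15) - 13)**2 = (-14 - 13)**2 = (-27)**2 = 729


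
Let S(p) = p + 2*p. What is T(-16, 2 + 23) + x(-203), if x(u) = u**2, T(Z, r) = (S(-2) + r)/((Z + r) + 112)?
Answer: 4986308/121 ≈ 41209.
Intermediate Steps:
S(p) = 3*p
T(Z, r) = (-6 + r)/(112 + Z + r) (T(Z, r) = (3*(-2) + r)/((Z + r) + 112) = (-6 + r)/(112 + Z + r))
T(-16, 2 + 23) + x(-203) = (-6 + (2 + 23))/(112 - 16 + (2 + 23)) + (-203)**2 = (-6 + 25)/(112 - 16 + 25) + 41209 = 19/121 + 41209 = 4986308/121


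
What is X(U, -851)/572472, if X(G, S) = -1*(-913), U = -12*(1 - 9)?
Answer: 913/572472 ≈ 0.0015948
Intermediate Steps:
U = 96 (U = -12*(-8) = 96)
X(G, S) = 913
X(U, -851)/572472 = 913/572472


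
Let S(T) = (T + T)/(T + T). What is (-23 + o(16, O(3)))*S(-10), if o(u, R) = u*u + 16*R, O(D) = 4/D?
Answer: 763/3 ≈ 254.33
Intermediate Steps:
S(T) = 1 (S(T) = (2*T)/((2*T)) = (2*T)*(1/(2*T)) = 1)
o(u, R) = u**2 + 16*R
(-23 + o(16, O(3)))*S(-10) = (-23 + (16**2 + 16*(4/3)))*1 = (-23 + (256 + 16*(4*(1/3))))*1 = (-23 + (256 + 16*(4/3)))*1 = (-23 + (256 + 64/3))*1 = (-23 + 832/3)*1 = (763/3)*1 = 763/3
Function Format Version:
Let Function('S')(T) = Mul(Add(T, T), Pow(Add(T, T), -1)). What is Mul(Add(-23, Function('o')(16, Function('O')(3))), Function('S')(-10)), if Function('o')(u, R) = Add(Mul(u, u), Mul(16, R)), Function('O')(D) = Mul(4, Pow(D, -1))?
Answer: Rational(763, 3) ≈ 254.33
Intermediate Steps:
Function('S')(T) = 1 (Function('S')(T) = Mul(Mul(2, T), Pow(Mul(2, T), -1)) = Mul(Mul(2, T), Mul(Rational(1, 2), Pow(T, -1))) = 1)
Function('o')(u, R) = Add(Pow(u, 2), Mul(16, R))
Mul(Add(-23, Function('o')(16, Function('O')(3))), Function('S')(-10)) = Mul(Add(-23, Add(Pow(16, 2), Mul(16, Mul(4, Pow(3, -1))))), 1) = Mul(Add(-23, Add(256, Mul(16, Mul(4, Rational(1, 3))))), 1) = Mul(Add(-23, Add(256, Mul(16, Rational(4, 3)))), 1) = Mul(Add(-23, Add(256, Rational(64, 3))), 1) = Mul(Add(-23, Rational(832, 3)), 1) = Mul(Rational(763, 3), 1) = Rational(763, 3)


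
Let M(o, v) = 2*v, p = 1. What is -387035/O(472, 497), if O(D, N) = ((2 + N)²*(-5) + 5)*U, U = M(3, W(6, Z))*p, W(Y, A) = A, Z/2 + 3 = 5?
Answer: 77407/1992000 ≈ 0.038859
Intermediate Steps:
Z = 4 (Z = -6 + 2*5 = -6 + 10 = 4)
U = 8 (U = (2*4)*1 = 8*1 = 8)
O(D, N) = 40 - 40*(2 + N)² (O(D, N) = ((2 + N)²*(-5) + 5)*8 = (-5*(2 + N)² + 5)*8 = (5 - 5*(2 + N)²)*8 = 40 - 40*(2 + N)²)
-387035/O(472, 497) = -387035/(40 - 40*(2 + 497)²) = -387035/(40 - 40*499²) = -387035/(40 - 40*249001) = -387035/(40 - 9960040) = -387035/(-9960000) = -387035*(-1/9960000) = 77407/1992000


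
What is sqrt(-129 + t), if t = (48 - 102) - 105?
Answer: 12*I*sqrt(2) ≈ 16.971*I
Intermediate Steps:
t = -159 (t = -54 - 105 = -159)
sqrt(-129 + t) = sqrt(-129 - 159) = sqrt(-288) = 12*I*sqrt(2)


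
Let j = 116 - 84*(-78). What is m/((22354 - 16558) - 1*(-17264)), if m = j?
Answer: 1667/5765 ≈ 0.28916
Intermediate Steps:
j = 6668 (j = 116 + 6552 = 6668)
m = 6668
m/((22354 - 16558) - 1*(-17264)) = 6668/((22354 - 16558) - 1*(-17264)) = 6668/(5796 + 17264) = 6668/23060 = 6668*(1/23060) = 1667/5765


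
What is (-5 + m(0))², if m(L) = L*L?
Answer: 25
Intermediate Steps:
m(L) = L²
(-5 + m(0))² = (-5 + 0²)² = (-5 + 0)² = (-5)² = 25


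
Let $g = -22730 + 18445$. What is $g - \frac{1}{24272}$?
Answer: $- \frac{104005521}{24272} \approx -4285.0$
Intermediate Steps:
$g = -4285$
$g - \frac{1}{24272} = -4285 - \frac{1}{24272} = - \frac{104005521}{24272}$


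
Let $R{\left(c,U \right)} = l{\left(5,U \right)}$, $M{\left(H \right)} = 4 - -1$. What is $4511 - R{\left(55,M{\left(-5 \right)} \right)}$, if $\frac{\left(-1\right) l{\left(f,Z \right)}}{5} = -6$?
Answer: $4481$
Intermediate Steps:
$l{\left(f,Z \right)} = 30$ ($l{\left(f,Z \right)} = \left(-5\right) \left(-6\right) = 30$)
$M{\left(H \right)} = 5$ ($M{\left(H \right)} = 4 + 1 = 5$)
$R{\left(c,U \right)} = 30$
$4511 - R{\left(55,M{\left(-5 \right)} \right)} = 4511 - 30 = 4481$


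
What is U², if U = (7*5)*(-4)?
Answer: 19600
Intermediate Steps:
U = -140 (U = 35*(-4) = -140)
U² = (-140)² = 19600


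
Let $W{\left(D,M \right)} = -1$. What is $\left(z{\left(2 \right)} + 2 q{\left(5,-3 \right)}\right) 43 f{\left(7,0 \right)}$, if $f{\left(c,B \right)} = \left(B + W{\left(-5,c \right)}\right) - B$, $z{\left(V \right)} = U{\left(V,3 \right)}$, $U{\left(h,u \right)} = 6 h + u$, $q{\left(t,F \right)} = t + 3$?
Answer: $-1333$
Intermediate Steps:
$q{\left(t,F \right)} = 3 + t$
$U{\left(h,u \right)} = u + 6 h$
$z{\left(V \right)} = 3 + 6 V$
$f{\left(c,B \right)} = -1$ ($f{\left(c,B \right)} = \left(B - 1\right) - B = \left(-1 + B\right) - B = -1$)
$\left(z{\left(2 \right)} + 2 q{\left(5,-3 \right)}\right) 43 f{\left(7,0 \right)} = \left(\left(3 + 6 \cdot 2\right) + 2 \left(3 + 5\right)\right) 43 \left(-1\right) = \left(\left(3 + 12\right) + 2 \cdot 8\right) 43 \left(-1\right) = \left(15 + 16\right) 43 \left(-1\right) = 31 \cdot 43 \left(-1\right) = 1333 \left(-1\right) = -1333$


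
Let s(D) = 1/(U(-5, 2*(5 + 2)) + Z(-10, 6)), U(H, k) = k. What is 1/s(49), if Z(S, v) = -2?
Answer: 12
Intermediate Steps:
s(D) = 1/12 (s(D) = 1/(2*(5 + 2) - 2) = 1/(2*7 - 2) = 1/(14 - 2) = 1/12)
1/s(49) = 1/(1/12) = 12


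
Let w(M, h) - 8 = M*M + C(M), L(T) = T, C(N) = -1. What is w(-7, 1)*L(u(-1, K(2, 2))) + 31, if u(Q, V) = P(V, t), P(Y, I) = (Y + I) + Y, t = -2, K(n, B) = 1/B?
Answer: -25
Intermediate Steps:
P(Y, I) = I + 2*Y (P(Y, I) = (I + Y) + Y = I + 2*Y)
u(Q, V) = -2 + 2*V
w(M, h) = 7 + M² (w(M, h) = 8 + (M*M - 1) = 8 + (M² - 1) = 8 + (-1 + M²) = 7 + M²)
w(-7, 1)*L(u(-1, K(2, 2))) + 31 = (7 + (-7)²)*(-2 + 2/2) + 31 = (7 + 49)*(-2 + 2*(½)) + 31 = 56*(-2 + 1) + 31 = 56*(-1) + 31 = -56 + 31 = -25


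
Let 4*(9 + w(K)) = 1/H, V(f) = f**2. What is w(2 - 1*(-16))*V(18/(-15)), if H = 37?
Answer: -11979/925 ≈ -12.950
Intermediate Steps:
w(K) = -1331/148 (w(K) = -9 + (1/4)/37 = -9 + (1/4)*(1/37) = -9 + 1/148 = -1331/148)
w(2 - 1*(-16))*V(18/(-15)) = -1331*(18/(-15))**2/148 = -1331*(18*(-1/15))**2/148 = -1331*(-6/5)**2/148 = -1331/148*36/25 = -11979/925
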